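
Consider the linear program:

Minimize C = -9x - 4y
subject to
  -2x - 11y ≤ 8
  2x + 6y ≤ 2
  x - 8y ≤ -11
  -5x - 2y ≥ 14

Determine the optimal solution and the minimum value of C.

Extreme points and C = -9x - 4y:
  (-185/27, 14/27) → C = 1609/27
  (-44/13, 19/13) → C = 320/13
  (-67/21, 41/42) → C = 521/21
The feasible region is unbounded (it extends along (-11, 2), (-3, 1)), but C strictly increases along every unbounded feasible direction, so there is no improving ray and the minimum is attained at a vertex.

The optimum lies where 2x + 6y = 2 and -5x - 2y = 14.
Solving simultaneously gives x = -44/13, y = 19/13.

x = -44/13, y = 19/13, minimum C = 320/13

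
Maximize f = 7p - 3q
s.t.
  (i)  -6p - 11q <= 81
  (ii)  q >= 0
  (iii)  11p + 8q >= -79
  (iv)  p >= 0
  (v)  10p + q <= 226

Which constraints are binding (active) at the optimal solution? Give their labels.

Extreme points and f = 7p - 3q:
  (0, 0) → f = 0
  (113/5, 0) → f = 791/5
  (0, 226) → f = -678

The maximum is at (113/5, 0). Substituting into each constraint, equality holds for (ii) and (v); the remaining constraints have slack.

(ii) and (v)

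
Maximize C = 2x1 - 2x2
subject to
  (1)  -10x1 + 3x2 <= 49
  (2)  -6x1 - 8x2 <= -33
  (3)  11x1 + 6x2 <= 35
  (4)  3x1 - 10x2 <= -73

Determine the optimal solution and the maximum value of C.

Corner points and C = 2x1 - 2x2:
  (-63/31, 889/93) → C = -2156/93
  (-271/91, 583/91) → C = -244/13
  (-11/16, 227/32) → C = -249/16

The optimum lies where 11x1 + 6x2 = 35 and 3x1 - 10x2 = -73.
Solving simultaneously gives x1 = -11/16, x2 = 227/32.

x1 = -11/16, x2 = 227/32, maximum C = -249/16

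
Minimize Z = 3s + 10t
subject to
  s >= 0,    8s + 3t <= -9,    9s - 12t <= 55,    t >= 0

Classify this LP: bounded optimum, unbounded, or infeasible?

The boundaries s = 0 and 8s + 3t = -9 meet at (0, -3), but that point violates t ≥ 0. Every candidate vertex is excluded by some other constraint, so the feasible region is empty.

infeasible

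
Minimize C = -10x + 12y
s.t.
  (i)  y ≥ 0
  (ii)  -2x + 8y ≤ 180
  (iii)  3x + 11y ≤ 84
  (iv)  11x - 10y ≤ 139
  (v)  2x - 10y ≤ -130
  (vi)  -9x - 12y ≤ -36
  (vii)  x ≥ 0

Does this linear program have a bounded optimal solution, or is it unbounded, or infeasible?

infeasible

The boundaries y = 0 and 11x - 10y = 139 meet at (139/11, 0), but that point violates 2x - 10y ≤ -130. Every candidate vertex is excluded by some other constraint, so the feasible region is empty.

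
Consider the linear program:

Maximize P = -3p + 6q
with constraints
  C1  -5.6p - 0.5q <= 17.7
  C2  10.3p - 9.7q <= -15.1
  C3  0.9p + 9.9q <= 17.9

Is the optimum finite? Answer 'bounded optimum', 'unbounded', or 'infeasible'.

Corner points and P = -3p + 6q:
  (-17924/5947, -9775/5947) → P = -4878/5947
  (-18418/5499, 11617/5499) → P = 1068/47
  (1207/5535, 9898/5535) → P = 18589/1845
The feasible region has finitely many vertices and no improving ray; the maximum is 1068/47 at (-18418/5499, 11617/5499).

bounded optimum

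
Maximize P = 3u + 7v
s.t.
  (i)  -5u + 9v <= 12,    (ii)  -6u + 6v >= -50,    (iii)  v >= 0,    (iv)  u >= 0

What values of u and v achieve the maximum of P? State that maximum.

Corner points and P = 3u + 7v:
  (87/4, 161/12) → P = 955/6
  (0, 4/3) → P = 28/3
  (25/3, 0) → P = 25
  (0, 0) → P = 0

At the optimal vertex, -5u + 9v = 12 and -6u + 6v = -50.
Solving simultaneously gives u = 87/4, v = 161/12.

u = 87/4, v = 161/12, maximum P = 955/6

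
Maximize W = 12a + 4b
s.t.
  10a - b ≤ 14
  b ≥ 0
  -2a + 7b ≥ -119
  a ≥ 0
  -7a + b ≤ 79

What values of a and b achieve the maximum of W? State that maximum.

Vertices and W = 12a + 4b:
  (7/5, 0) → W = 84/5
  (31, 296) → W = 1556
  (0, 0) → W = 0
  (0, 79) → W = 316

The binding constraints are 10a - b = 14 and -7a + b = 79.
Solving simultaneously gives a = 31, b = 296.

a = 31, b = 296, maximum W = 1556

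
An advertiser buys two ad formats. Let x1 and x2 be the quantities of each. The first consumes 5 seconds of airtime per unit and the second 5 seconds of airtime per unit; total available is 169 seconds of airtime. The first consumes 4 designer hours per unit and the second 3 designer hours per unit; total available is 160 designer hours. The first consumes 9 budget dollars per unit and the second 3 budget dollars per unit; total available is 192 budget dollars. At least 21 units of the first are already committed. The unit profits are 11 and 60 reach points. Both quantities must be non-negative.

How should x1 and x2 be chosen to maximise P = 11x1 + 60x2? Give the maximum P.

Extreme points and P = 11x1 + 60x2:
  (64/3, 0) → P = 704/3
  (21, 0) → P = 231
  (21, 1) → P = 291

The binding constraints are 9x1 + 3x2 = 192 and x1 = 21.
Solving simultaneously gives x1 = 21, x2 = 1.

x1 = 21, x2 = 1, maximum P = 291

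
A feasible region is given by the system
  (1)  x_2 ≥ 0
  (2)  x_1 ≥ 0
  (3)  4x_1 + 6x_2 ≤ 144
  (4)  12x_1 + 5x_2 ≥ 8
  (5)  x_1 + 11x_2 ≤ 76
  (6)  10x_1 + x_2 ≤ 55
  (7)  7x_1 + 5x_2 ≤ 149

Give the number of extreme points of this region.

5

Intersecting each pair of boundary lines and keeping only the points that satisfy every inequality leaves:
  (2/3, 0)
  (11/2, 0)
  (0, 8/5)
  (0, 76/11)
  (529/109, 705/109)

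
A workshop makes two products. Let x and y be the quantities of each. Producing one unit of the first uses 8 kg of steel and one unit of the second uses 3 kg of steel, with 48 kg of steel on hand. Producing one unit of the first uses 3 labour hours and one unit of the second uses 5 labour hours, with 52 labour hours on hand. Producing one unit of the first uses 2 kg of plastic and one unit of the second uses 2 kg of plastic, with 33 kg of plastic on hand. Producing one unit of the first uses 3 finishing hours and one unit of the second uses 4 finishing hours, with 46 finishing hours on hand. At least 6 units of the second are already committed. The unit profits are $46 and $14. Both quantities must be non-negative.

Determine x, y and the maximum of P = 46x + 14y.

x = 15/4, y = 6, maximum P = 513/2

Corner points and P = 46x + 14y:
  (0, 52/5) → P = 728/5
  (0, 6) → P = 84
  (84/31, 272/31) → P = 7672/31
  (15/4, 6) → P = 513/2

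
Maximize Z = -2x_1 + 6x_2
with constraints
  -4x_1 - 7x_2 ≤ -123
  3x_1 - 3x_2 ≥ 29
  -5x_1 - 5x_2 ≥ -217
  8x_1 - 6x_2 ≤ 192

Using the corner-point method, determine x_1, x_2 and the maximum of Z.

x_1 = 398/15, x_2 = 253/15, maximum Z = 722/15

Corner points and Z = -2x_1 + 6x_2:
  (52/3, 23/3) → Z = 34/3
  (1041/40, 27/10) → Z = -717/20
  (398/15, 253/15) → Z = 722/15
  (1131/35, 388/35) → Z = 66/35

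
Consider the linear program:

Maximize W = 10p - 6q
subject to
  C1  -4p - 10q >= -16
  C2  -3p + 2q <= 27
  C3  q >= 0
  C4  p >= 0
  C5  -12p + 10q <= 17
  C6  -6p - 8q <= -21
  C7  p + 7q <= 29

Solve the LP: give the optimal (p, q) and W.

Feasible corners and W = 10p - 6q:
  (4, 0) → W = 40
  (41/14, 3/7) → W = 187/7
  (7/2, 0) → W = 35

p = 4, q = 0, maximum W = 40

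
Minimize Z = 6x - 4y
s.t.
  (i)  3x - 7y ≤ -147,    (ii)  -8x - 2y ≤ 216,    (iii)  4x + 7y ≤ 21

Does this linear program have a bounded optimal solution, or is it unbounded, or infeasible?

Vertices and Z = 6x - 4y:
  (-903/31, 264/31) → Z = -6474/31
  (-18, 93/7) → Z = -1128/7
  (-259/8, 43/2) → Z = -1121/4
The feasible region has finitely many vertices and no improving ray; the minimum is -1121/4 at (-259/8, 43/2).

bounded optimum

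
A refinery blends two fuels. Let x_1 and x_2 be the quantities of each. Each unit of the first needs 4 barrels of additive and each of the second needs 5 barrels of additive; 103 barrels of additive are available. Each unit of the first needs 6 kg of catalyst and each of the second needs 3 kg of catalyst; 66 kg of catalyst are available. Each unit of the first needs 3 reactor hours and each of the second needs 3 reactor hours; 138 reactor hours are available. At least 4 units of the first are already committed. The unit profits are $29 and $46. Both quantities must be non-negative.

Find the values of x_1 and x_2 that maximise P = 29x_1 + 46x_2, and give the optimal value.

Vertices and P = 29x_1 + 46x_2:
  (11, 0) → P = 319
  (4, 0) → P = 116
  (4, 14) → P = 760

At the optimal vertex, 6x_1 + 3x_2 = 66 and x_1 = 4.
Solving simultaneously gives x_1 = 4, x_2 = 14.

x_1 = 4, x_2 = 14, maximum P = 760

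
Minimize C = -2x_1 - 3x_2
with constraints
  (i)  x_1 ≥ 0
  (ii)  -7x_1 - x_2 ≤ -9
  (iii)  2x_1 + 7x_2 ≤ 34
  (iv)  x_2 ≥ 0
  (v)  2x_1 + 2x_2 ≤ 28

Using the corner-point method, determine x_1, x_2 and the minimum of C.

x_1 = 64/5, x_2 = 6/5, minimum C = -146/5

Extreme points and C = -2x_1 - 3x_2:
  (29/47, 220/47) → C = -718/47
  (9/7, 0) → C = -18/7
  (64/5, 6/5) → C = -146/5
  (14, 0) → C = -28

The optimum lies where 2x_1 + 7x_2 = 34 and 2x_1 + 2x_2 = 28.
Solving simultaneously gives x_1 = 64/5, x_2 = 6/5.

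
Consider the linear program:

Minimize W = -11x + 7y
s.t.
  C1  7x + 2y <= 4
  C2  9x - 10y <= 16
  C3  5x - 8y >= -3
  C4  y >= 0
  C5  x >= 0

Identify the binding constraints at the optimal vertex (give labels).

C1 and C4

Vertices and W = -11x + 7y:
  (13/33, 41/66) → W = 1/66
  (4/7, 0) → W = -44/7
  (0, 3/8) → W = 21/8
  (0, 0) → W = 0

The minimum is at (4/7, 0). Substituting into each constraint, equality holds for C1 and C4; the remaining constraints have slack.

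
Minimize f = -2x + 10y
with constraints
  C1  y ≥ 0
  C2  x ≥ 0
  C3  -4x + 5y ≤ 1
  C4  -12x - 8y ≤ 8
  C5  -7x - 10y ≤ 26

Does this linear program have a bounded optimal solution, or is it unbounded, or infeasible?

From the feasible point (0, 0), moving in the direction (1, 0) keeps every constraint satisfied while f decreases without bound.

unbounded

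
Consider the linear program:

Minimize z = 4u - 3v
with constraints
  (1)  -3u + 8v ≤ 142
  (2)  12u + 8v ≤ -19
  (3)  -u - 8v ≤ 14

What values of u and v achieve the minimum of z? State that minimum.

Extreme points and z = 4u - 3v:
  (-161/15, 549/40) → z = -10093/120
  (-39, 25/8) → z = -1323/8
  (-5/11, -149/88) → z = 287/88

The optimum lies where -3u + 8v = 142 and -u - 8v = 14.
Solving simultaneously gives u = -39, v = 25/8.

u = -39, v = 25/8, minimum z = -1323/8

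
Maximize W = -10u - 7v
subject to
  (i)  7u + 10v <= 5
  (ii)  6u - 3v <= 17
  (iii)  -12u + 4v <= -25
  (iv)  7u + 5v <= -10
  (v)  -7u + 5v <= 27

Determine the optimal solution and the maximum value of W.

u = 7/12, v = -9/2, maximum W = 77/3

Vertices and W = -10u - 7v:
  (7/12, -9/2) → W = 77/3
  (55/51, -179/51) → W = 703/51
  (85/88, -295/88) → W = 1215/88

At the optimal vertex, 6u - 3v = 17 and -12u + 4v = -25.
Solving simultaneously gives u = 7/12, v = -9/2.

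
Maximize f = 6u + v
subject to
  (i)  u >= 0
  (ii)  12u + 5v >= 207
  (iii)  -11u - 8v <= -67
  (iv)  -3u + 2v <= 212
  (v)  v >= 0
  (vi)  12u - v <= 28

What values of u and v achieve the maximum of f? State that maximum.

Corner points and f = 6u + v:
  (0, 207/5) → f = 207/5
  (0, 106) → f = 106
  (347/72, 179/6) → f = 235/4
  (268/21, 876/7) → f = 1412/7

The binding constraints are -3u + 2v = 212 and 12u - v = 28.
Solving simultaneously gives u = 268/21, v = 876/7.

u = 268/21, v = 876/7, maximum f = 1412/7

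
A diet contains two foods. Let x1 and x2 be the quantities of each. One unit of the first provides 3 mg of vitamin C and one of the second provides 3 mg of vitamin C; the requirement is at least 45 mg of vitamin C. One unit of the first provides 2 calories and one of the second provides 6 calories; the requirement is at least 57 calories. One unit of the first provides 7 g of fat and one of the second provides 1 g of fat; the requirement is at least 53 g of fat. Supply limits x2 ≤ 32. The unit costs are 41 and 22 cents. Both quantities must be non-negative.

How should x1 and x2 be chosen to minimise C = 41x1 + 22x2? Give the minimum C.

x1 = 19/3, x2 = 26/3, minimum C = 1351/3

Corner points and C = 41x1 + 22x2:
  (57/2, 0) → C = 2337/2
  (33/4, 27/4) → C = 1947/4
  (19/3, 26/3) → C = 1351/3
  (3, 32) → C = 827
The feasible region is unbounded (it extends along (1, 0)), but C strictly increases along every unbounded feasible direction, so there is no improving ray and the minimum is attained at a vertex.

The binding constraints are 3x1 + 3x2 = 45 and 7x1 + x2 = 53.
Solving simultaneously gives x1 = 19/3, x2 = 26/3.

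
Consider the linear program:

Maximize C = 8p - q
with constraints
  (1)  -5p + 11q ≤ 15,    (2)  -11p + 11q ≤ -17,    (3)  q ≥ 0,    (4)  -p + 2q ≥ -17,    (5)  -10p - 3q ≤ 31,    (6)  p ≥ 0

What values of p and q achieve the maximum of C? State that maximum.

Feasible corners and C = 8p - q:
  (16/3, 125/33) → C = 1283/33
  (217, 100) → C = 1636
  (17/11, 0) → C = 136/11
  (17, 0) → C = 136

The optimum lies where -5p + 11q = 15 and -p + 2q = -17.
Solving simultaneously gives p = 217, q = 100.

p = 217, q = 100, maximum C = 1636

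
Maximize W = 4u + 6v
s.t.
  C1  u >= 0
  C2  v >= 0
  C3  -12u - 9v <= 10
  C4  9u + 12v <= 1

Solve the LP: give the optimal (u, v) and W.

u = 0, v = 1/12, maximum W = 1/2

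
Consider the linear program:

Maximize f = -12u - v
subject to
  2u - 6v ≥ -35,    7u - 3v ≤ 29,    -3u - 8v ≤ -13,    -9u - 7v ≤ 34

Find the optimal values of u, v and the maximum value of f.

Feasible corners and f = -12u - v:
  (31/4, 101/12) → f = -1217/12
  (-101/17, 131/34) → f = 2293/34
  (271/65, 4/65) → f = -3256/65

The optimum lies where 2u - 6v = -35 and -3u - 8v = -13.
Solving simultaneously gives u = -101/17, v = 131/34.

u = -101/17, v = 131/34, maximum f = 2293/34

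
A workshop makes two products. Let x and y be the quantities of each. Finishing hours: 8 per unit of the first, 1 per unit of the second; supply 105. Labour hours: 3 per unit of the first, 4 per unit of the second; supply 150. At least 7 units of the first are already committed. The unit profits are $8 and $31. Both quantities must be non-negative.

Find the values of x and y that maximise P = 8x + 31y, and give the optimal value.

x = 7, y = 129/4, maximum P = 4223/4

Corner points and P = 8x + 31y:
  (105/8, 0) → P = 105
  (7, 0) → P = 56
  (270/29, 885/29) → P = 29595/29
  (7, 129/4) → P = 4223/4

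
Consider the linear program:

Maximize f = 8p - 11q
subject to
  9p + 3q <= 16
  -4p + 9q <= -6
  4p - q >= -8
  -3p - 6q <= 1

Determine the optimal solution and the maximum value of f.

p = 11/5, q = -19/15, maximum f = 473/15

Vertices and f = 8p - 11q:
  (54/31, 10/93) → f = 1186/93
  (11/5, -19/15) → f = 473/15
  (9/17, -22/51) → f = 458/51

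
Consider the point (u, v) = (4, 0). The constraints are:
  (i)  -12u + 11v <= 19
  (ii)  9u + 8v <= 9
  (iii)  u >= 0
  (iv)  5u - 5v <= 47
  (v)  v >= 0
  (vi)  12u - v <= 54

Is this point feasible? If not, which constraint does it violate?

not feasible — violates (ii)

Constraint (ii): 9u + 8v = 36, which is not ≤ 9. All other constraints are satisfied.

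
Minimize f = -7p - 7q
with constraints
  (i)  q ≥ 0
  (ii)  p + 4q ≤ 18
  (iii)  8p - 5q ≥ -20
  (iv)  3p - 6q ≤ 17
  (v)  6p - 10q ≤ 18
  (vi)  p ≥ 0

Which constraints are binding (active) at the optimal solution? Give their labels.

Extreme points and f = -7p - 7q:
  (3, 0) → f = -21
  (0, 0) → f = 0
  (10/37, 164/37) → f = -1218/37
  (126/17, 45/17) → f = -1197/17
  (0, 4) → f = -28

The minimum is at (126/17, 45/17). Substituting into each constraint, equality holds for (ii) and (v); the remaining constraints have slack.

(ii) and (v)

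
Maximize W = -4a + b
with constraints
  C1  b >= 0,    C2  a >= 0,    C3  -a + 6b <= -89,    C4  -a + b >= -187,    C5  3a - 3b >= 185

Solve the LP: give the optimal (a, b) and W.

a = 89, b = 0, maximum W = -356

Corner points and W = -4a + b:
  (89, 0) → W = -356
  (187, 0) → W = -748
  (1033/5, 98/5) → W = -4034/5

The binding constraints are b = 0 and -a + 6b = -89.
Solving simultaneously gives a = 89, b = 0.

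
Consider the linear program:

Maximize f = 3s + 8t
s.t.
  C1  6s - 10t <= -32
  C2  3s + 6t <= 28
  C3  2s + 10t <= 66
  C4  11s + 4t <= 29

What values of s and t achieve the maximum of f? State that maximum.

Feasible corners and f = 3s + 8t:
  (81/67, 263/67) → f = 2347/67
  (-58/9, 71/9) → f = 394/9
  (31/27, 221/54) → f = 977/27
The feasible region is unbounded (it extends along (-5, -3), (-5, 1)), but f strictly decreases along every unbounded feasible direction, so there is no improving ray and the maximum is attained at a vertex.

s = -58/9, t = 71/9, maximum f = 394/9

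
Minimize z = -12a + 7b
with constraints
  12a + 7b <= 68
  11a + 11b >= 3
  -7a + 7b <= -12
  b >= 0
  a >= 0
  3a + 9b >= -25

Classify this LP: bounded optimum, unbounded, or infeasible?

bounded optimum

Feasible corners and z = -12a + 7b:
  (80/19, 332/133) → z = -628/19
  (17/3, 0) → z = -68
  (12/7, 0) → z = -144/7
The feasible region has finitely many vertices and no improving ray; the minimum is -68 at (17/3, 0).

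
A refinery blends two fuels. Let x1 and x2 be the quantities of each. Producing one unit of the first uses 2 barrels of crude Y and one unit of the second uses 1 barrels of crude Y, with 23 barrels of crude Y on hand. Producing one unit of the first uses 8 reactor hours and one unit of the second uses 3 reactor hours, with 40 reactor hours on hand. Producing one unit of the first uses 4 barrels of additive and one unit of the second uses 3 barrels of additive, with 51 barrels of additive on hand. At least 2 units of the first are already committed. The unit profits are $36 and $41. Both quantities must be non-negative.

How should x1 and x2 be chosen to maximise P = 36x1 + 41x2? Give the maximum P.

Feasible corners and P = 36x1 + 41x2:
  (5, 0) → P = 180
  (2, 0) → P = 72
  (2, 8) → P = 400

x1 = 2, x2 = 8, maximum P = 400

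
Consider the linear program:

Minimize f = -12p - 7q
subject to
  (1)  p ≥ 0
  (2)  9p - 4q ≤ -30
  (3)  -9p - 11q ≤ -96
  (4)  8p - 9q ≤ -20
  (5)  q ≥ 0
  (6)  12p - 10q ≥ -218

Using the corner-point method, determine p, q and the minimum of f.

Corner points and f = -12p - 7q:
  (0, 96/11) → f = -672/11
  (0, 109/5) → f = -763/5
  (2/5, 42/5) → f = -318/5
  (286/21, 267/7) → f = -3013/7

p = 286/21, q = 267/7, minimum f = -3013/7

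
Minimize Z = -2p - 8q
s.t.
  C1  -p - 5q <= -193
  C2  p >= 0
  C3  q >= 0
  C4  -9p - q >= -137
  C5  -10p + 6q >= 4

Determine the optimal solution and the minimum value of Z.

The binding constraints are p = 0 and -9p - q = -137.
Solving simultaneously gives p = 0, q = 137.

p = 0, q = 137, minimum Z = -1096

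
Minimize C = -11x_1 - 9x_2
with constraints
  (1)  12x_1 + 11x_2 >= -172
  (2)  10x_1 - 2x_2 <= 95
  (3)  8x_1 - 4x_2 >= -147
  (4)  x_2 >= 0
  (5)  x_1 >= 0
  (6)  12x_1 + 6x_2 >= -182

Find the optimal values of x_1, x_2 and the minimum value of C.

The binding constraints are 10x_1 - 2x_2 = 95 and 8x_1 - 4x_2 = -147.
Solving simultaneously gives x_1 = 337/12, x_2 = 1115/12.

x_1 = 337/12, x_2 = 1115/12, minimum C = -6871/6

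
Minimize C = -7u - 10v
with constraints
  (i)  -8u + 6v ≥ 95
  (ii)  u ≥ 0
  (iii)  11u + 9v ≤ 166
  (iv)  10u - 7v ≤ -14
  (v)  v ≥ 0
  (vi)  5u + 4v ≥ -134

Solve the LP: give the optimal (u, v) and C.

u = 0, v = 166/9, minimum C = -1660/9

Vertices and C = -7u - 10v:
  (0, 95/6) → C = -475/3
  (47/46, 791/46) → C = -8239/46
  (0, 166/9) → C = -1660/9

At the optimal vertex, u = 0 and 11u + 9v = 166.
Solving simultaneously gives u = 0, v = 166/9.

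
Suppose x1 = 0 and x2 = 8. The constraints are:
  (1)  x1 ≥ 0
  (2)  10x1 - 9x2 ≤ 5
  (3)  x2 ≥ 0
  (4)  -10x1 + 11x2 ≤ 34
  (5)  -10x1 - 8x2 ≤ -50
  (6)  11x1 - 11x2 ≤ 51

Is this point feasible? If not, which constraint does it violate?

Constraint (4): -10x1 + 11x2 = 88, which is not ≤ 34. All other constraints are satisfied.

not feasible — violates (4)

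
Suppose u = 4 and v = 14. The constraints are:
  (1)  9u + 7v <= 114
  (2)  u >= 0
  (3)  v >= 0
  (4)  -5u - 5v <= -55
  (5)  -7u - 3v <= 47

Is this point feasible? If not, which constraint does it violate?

not feasible — violates (1)

Constraint (1): 9u + 7v = 134, which is not ≤ 114. All other constraints are satisfied.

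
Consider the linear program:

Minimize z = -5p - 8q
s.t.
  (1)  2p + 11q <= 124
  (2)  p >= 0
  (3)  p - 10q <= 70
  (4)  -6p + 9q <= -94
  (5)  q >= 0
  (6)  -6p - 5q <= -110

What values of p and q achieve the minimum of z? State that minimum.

p = 62, q = 0, minimum z = -310

Corner points and z = -5p - 8q:
  (1075/42, 139/21) → z = -2533/14
  (62, 0) → z = -310
  (365/21, 8/7) → z = -2017/21
  (55/3, 0) → z = -275/3

The optimum lies where 2p + 11q = 124 and q = 0.
Solving simultaneously gives p = 62, q = 0.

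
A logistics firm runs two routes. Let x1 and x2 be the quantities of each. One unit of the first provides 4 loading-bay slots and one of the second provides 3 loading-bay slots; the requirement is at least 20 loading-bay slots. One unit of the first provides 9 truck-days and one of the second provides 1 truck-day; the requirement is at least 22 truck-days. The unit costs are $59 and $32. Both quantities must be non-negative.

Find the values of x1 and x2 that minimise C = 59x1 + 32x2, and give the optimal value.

x1 = 2, x2 = 4, minimum C = 246

Corner points and C = 59x1 + 32x2:
  (0, 22) → C = 704
  (5, 0) → C = 295
  (2, 4) → C = 246
The feasible region is unbounded (it extends along (0, 1), (1, 0)), but C strictly increases along every unbounded feasible direction, so there is no improving ray and the minimum is attained at a vertex.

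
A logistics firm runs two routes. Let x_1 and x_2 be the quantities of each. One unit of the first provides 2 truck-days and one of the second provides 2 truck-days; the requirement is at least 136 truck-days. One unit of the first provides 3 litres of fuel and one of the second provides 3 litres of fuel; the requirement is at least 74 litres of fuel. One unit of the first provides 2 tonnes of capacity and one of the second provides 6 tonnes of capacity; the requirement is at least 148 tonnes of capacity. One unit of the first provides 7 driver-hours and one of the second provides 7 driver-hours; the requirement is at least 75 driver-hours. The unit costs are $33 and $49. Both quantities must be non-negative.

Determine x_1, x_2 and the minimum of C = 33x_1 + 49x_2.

x_1 = 65, x_2 = 3, minimum C = 2292

Extreme points and C = 33x_1 + 49x_2:
  (0, 68) → C = 3332
  (74, 0) → C = 2442
  (65, 3) → C = 2292
The feasible region is unbounded (it extends along (0, 1), (1, 0)), but C strictly increases along every unbounded feasible direction, so there is no improving ray and the minimum is attained at a vertex.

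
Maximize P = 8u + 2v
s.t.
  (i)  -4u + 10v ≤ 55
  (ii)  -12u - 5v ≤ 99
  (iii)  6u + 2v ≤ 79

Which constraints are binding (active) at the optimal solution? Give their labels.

(ii) and (iii)

Feasible corners and P = 8u + 2v:
  (-253/28, 66/35) → P = -2398/35
  (10, 19/2) → P = 99
  (593/6, -257) → P = 830/3

The maximum is at (593/6, -257). Substituting into each constraint, equality holds for (ii) and (iii); the remaining constraints have slack.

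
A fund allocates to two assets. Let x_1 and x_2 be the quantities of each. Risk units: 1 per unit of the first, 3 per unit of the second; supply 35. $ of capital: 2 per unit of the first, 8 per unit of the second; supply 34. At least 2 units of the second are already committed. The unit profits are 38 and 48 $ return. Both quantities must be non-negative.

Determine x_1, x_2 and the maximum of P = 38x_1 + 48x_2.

Feasible corners and P = 38x_1 + 48x_2:
  (0, 17/4) → P = 204
  (0, 2) → P = 96
  (9, 2) → P = 438

x_1 = 9, x_2 = 2, maximum P = 438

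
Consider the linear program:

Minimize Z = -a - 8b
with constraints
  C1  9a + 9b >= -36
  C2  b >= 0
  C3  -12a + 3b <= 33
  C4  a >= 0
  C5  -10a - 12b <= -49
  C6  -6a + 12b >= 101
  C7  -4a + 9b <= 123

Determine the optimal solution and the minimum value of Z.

a = 189/2, b = 167/3, minimum Z = -3239/6

Vertices and Z = -a - 8b:
  (0, 11) → Z = -88
  (3/4, 14) → Z = -451/4
  (0, 101/12) → Z = -202/3
  (189/2, 167/3) → Z = -3239/6

The binding constraints are -6a + 12b = 101 and -4a + 9b = 123.
Solving simultaneously gives a = 189/2, b = 167/3.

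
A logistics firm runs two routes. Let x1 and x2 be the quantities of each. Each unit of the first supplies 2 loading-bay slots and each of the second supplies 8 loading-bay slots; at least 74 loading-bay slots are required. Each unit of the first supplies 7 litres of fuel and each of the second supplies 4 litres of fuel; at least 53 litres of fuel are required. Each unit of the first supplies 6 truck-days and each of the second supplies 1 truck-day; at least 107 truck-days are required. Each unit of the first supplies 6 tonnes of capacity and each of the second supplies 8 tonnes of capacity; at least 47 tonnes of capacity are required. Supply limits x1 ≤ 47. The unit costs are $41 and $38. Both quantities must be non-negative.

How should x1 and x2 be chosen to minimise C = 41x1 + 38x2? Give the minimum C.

x1 = 17, x2 = 5, minimum C = 887

Feasible corners and C = 41x1 + 38x2:
  (0, 107) → C = 4066
  (37, 0) → C = 1517
  (47, 0) → C = 1927
  (17, 5) → C = 887
The feasible region is unbounded (it extends along (0, 1)), but C strictly increases along every unbounded feasible direction, so there is no improving ray and the minimum is attained at a vertex.

At the optimal vertex, 2x1 + 8x2 = 74 and 6x1 + x2 = 107.
Solving simultaneously gives x1 = 17, x2 = 5.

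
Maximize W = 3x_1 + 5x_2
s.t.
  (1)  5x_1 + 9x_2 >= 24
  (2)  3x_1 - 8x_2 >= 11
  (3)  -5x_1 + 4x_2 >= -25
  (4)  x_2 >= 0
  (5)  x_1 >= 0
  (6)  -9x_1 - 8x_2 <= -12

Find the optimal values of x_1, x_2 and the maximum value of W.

x_1 = 39/7, x_2 = 5/7, maximum W = 142/7

Corner points and W = 3x_1 + 5x_2:
  (291/67, 17/67) → W = 958/67
  (24/5, 0) → W = 72/5
  (39/7, 5/7) → W = 142/7
  (5, 0) → W = 15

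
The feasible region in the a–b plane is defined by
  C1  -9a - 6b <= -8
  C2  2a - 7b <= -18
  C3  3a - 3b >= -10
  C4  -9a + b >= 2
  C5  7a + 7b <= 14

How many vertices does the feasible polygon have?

The feasible vertices (each the meet of two boundaries and inside every other half-plane) are:
  (-52/75, 178/75)
  (-4/5, 38/15)
  (-4/9, 22/9)
  (-2/3, 8/3)

4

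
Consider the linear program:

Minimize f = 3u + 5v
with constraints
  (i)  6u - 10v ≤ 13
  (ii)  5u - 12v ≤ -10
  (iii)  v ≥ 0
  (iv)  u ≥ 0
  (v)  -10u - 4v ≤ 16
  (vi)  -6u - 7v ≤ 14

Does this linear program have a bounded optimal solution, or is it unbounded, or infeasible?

bounded optimum

Feasible corners and f = 3u + 5v:
  (128/11, 125/22) → f = 1393/22
  (0, 5/6) → f = 25/6
The feasible region has finitely many vertices and no improving ray; the minimum is 25/6 at (0, 5/6).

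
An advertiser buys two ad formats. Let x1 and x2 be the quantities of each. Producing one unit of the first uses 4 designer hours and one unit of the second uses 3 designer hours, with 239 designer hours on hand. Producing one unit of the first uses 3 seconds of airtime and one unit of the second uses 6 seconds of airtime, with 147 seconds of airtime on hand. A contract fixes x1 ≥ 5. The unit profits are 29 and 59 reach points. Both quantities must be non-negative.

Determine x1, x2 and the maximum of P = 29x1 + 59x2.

x1 = 5, x2 = 22, maximum P = 1443

Corner points and P = 29x1 + 59x2:
  (49, 0) → P = 1421
  (5, 0) → P = 145
  (5, 22) → P = 1443

At the optimal vertex, 3x1 + 6x2 = 147 and x1 = 5.
Solving simultaneously gives x1 = 5, x2 = 22.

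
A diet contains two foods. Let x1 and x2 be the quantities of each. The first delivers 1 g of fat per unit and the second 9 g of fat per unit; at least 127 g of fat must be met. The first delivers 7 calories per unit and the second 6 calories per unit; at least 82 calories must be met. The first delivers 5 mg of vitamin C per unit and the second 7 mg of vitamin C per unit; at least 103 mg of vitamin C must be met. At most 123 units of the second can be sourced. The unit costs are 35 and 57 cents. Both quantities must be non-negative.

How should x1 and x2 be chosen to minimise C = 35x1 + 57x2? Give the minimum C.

x1 = 1, x2 = 14, minimum C = 833

The feasible region is unbounded (it extends along (1, 0)), but C strictly increases along every unbounded feasible direction, so there is no improving ray and the minimum is attained at a vertex.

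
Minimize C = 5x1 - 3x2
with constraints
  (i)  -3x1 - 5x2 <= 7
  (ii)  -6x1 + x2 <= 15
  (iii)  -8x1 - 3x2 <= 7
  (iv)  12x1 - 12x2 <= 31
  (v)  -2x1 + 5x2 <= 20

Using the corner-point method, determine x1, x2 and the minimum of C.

Extreme points and C = 5x1 - 3x2:
  (-14/31, -35/31) → C = 35/31
  (71/96, -59/32) → C = 443/48
  (-2, 3) → C = -19
  (-55/28, 45/14) → C = -545/28
  (395/36, 151/18) → C = 1069/36

x1 = -55/28, x2 = 45/14, minimum C = -545/28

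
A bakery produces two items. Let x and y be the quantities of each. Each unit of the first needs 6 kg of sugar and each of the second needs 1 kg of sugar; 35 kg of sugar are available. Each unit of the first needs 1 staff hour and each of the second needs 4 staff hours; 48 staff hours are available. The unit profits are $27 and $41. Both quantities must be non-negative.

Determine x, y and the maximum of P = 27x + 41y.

x = 4, y = 11, maximum P = 559

Vertices and P = 27x + 41y:
  (0, 0) → P = 0
  (0, 12) → P = 492
  (35/6, 0) → P = 315/2
  (4, 11) → P = 559

The optimum lies where 6x + y = 35 and x + 4y = 48.
Solving simultaneously gives x = 4, y = 11.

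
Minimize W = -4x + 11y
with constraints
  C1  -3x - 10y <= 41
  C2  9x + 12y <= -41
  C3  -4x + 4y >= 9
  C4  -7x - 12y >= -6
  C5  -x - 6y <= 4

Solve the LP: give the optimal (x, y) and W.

Corner points and W = -4x + 11y:
  (-103/4, 29/8) → W = 1143/8
  (-47/2, 341/24) → W = 6007/24
  (-33/7, 5/42) → W = 121/6
The feasible region is unbounded (it extends along (-10, 3), (-12, 7)), but W strictly increases along every unbounded feasible direction, so there is no improving ray and the minimum is attained at a vertex.

At the optimal vertex, 9x + 12y = -41 and -x - 6y = 4.
Solving simultaneously gives x = -33/7, y = 5/42.

x = -33/7, y = 5/42, minimum W = 121/6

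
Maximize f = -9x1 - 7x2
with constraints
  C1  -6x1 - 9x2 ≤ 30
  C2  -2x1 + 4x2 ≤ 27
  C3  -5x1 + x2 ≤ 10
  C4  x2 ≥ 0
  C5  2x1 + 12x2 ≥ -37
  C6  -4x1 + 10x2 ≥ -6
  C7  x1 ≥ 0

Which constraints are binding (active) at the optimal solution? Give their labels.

Corner points and f = -9x1 - 7x2:
  (0, 27/4) → f = -189/4
  (3/2, 0) → f = -27/2
  (0, 0) → f = 0
The feasible region is unbounded (it extends along (5, 2), (2, 1)), but f strictly decreases along every unbounded feasible direction, so there is no improving ray and the maximum is attained at a vertex.

The maximum is at (0, 0). Substituting into each constraint, equality holds for C4 and C7; the remaining constraints have slack.

C4 and C7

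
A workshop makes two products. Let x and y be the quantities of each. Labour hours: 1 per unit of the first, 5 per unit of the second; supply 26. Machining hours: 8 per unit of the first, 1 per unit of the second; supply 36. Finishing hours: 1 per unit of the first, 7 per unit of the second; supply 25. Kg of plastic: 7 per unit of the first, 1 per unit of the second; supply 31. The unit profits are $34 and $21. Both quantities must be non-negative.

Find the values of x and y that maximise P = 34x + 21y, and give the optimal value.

At the optimal vertex, x + 7y = 25 and 7x + y = 31.
Solving simultaneously gives x = 4, y = 3.

x = 4, y = 3, maximum P = 199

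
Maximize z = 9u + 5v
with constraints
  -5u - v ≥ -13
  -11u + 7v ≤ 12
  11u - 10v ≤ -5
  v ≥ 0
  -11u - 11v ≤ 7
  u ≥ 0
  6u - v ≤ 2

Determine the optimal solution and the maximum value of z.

Extreme points and z = 9u + 5v:
  (0, 12/7) → z = 60/7
  (26/31, 94/31) → z = 704/31
  (0, 1/2) → z = 5/2
  (25/49, 52/49) → z = 485/49

At the optimal vertex, -11u + 7v = 12 and 6u - v = 2.
Solving simultaneously gives u = 26/31, v = 94/31.

u = 26/31, v = 94/31, maximum z = 704/31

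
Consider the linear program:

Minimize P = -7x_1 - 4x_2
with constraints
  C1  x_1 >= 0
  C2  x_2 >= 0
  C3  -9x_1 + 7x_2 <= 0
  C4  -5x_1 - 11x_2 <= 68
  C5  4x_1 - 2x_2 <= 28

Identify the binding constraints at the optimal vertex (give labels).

Vertices and P = -7x_1 - 4x_2:
  (0, 0) → P = 0
  (7, 0) → P = -49
  (98/5, 126/5) → P = -238

The minimum is at (98/5, 126/5). Substituting into each constraint, equality holds for C3 and C5; the remaining constraints have slack.

C3 and C5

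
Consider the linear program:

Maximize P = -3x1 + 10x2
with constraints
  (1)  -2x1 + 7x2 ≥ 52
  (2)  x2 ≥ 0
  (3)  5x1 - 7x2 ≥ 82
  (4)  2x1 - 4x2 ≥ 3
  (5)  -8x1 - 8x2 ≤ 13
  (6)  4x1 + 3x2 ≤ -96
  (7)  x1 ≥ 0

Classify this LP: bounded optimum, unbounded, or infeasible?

infeasible

The boundaries -2x1 + 7x2 = 52 and 5x1 - 7x2 = 82 meet at (134/3, 424/21), but that point violates 4x1 + 3x2 ≤ -96. Every candidate vertex is excluded by some other constraint, so the feasible region is empty.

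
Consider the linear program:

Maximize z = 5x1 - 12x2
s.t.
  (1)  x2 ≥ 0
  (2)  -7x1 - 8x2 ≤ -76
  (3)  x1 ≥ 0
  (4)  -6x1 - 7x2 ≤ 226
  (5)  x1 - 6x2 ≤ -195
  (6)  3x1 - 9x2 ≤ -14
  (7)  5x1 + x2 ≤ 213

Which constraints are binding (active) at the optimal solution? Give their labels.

Feasible corners and z = 5x1 - 12x2:
  (0, 65/2) → z = -390
  (0, 213) → z = -2556
  (1083/31, 1188/31) → z = -8841/31

The maximum is at (1083/31, 1188/31). Substituting into each constraint, equality holds for (5) and (7); the remaining constraints have slack.

(5) and (7)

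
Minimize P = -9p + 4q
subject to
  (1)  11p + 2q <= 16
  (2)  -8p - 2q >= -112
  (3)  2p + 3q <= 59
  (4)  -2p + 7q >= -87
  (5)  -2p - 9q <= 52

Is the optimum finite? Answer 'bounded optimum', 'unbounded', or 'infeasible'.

bounded optimum

Vertices and P = -9p + 4q:
  (-70/29, 617/29) → P = 3098/29
  (248/95, -604/95) → P = -4648/95
The feasible region has finitely many vertices and no improving ray; the minimum is -4648/95 at (248/95, -604/95).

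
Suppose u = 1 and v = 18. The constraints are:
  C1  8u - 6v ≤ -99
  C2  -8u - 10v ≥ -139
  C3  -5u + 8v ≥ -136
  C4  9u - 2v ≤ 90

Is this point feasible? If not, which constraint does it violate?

not feasible — violates C2

Constraint C2: -8u - 10v = -188, which is not ≥ -139. All other constraints are satisfied.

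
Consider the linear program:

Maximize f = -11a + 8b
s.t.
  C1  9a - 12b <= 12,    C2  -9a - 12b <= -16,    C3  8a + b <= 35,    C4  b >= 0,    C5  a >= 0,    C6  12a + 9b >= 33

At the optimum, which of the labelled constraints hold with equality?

C3 and C5

Extreme points and f = -11a + 8b:
  (144/35, 73/35) → f = -200/7
  (56/25, 17/25) → f = -96/5
  (0, 35) → f = 280
  (0, 11/3) → f = 88/3

The maximum is at (0, 35). Substituting into each constraint, equality holds for C3 and C5; the remaining constraints have slack.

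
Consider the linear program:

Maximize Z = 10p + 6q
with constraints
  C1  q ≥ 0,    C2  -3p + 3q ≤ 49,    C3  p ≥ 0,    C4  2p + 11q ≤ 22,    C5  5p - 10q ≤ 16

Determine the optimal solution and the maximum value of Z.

Feasible corners and Z = 10p + 6q:
  (0, 0) → Z = 0
  (16/5, 0) → Z = 32
  (0, 2) → Z = 12
  (132/25, 26/25) → Z = 1476/25

The binding constraints are 2p + 11q = 22 and 5p - 10q = 16.
Solving simultaneously gives p = 132/25, q = 26/25.

p = 132/25, q = 26/25, maximum Z = 1476/25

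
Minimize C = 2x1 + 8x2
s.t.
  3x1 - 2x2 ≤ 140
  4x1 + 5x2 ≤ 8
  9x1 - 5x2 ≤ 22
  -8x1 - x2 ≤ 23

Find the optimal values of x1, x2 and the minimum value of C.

x1 = -93/49, x2 = -383/49, minimum C = -3250/49

Corner points and C = 2x1 + 8x2:
  (30/13, -16/65) → C = 172/65
  (-41/12, 13/3) → C = 167/6
  (-93/49, -383/49) → C = -3250/49

The optimum lies where 9x1 - 5x2 = 22 and -8x1 - x2 = 23.
Solving simultaneously gives x1 = -93/49, x2 = -383/49.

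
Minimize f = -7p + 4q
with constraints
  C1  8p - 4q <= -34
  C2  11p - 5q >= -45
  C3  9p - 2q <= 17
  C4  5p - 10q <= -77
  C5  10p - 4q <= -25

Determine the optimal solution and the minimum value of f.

p = -8/15, q = 223/30, minimum f = 502/15

Vertices and f = -7p + 4q:
  (-8/15, 223/30) → f = 502/15
  (9/2, 35/2) → f = 77/2
  (175/23, 592/23) → f = 1143/23
  (-13/17, 622/85) → f = 2943/85
  (59/8, 395/16) → f = 377/8

At the optimal vertex, 8p - 4q = -34 and 5p - 10q = -77.
Solving simultaneously gives p = -8/15, q = 223/30.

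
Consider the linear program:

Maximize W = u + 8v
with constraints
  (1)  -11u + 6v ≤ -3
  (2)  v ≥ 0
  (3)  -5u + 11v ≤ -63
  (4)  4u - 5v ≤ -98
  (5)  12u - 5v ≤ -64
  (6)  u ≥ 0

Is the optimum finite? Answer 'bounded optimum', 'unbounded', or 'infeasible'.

The boundaries 12u - 5v = -64 and u = 0 meet at (0, 64/5), but that point violates -11u + 6v ≤ -3. Every candidate vertex is excluded by some other constraint, so the feasible region is empty.

infeasible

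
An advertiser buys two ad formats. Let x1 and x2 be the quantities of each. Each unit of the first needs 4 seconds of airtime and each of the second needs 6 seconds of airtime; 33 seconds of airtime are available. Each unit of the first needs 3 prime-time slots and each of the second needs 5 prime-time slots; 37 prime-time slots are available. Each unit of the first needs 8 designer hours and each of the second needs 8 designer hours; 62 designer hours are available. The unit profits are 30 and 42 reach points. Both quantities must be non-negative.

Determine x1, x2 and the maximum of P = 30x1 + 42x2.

x1 = 27/4, x2 = 1, maximum P = 489/2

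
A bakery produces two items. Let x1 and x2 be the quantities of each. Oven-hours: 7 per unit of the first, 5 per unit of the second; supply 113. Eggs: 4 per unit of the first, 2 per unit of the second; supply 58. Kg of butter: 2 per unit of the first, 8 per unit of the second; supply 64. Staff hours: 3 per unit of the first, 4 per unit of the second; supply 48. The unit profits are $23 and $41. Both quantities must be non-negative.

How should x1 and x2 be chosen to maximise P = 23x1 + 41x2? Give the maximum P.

Feasible corners and P = 23x1 + 41x2:
  (0, 0) → P = 0
  (0, 8) → P = 328
  (29/2, 0) → P = 667/2
  (68/5, 9/5) → P = 1933/5
  (8, 6) → P = 430

The binding constraints are 2x1 + 8x2 = 64 and 3x1 + 4x2 = 48.
Solving simultaneously gives x1 = 8, x2 = 6.

x1 = 8, x2 = 6, maximum P = 430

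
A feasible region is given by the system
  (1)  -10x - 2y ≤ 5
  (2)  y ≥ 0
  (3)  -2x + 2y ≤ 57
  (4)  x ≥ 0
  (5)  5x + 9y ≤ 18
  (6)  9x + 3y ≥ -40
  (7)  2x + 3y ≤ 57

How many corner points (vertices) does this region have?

The feasible vertices (each the meet of two boundaries and inside every other half-plane) are:
  (0, 0)
  (18/5, 0)
  (0, 2)

3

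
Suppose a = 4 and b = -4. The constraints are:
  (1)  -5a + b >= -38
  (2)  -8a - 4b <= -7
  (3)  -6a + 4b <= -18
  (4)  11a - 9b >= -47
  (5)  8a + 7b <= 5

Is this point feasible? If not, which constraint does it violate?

feasible

(1): -24 ≥ -38 ✓
(2): -16 ≤ -7 ✓
(3): -40 ≤ -18 ✓
(4): 80 ≥ -47 ✓
(5): 4 ≤ 5 ✓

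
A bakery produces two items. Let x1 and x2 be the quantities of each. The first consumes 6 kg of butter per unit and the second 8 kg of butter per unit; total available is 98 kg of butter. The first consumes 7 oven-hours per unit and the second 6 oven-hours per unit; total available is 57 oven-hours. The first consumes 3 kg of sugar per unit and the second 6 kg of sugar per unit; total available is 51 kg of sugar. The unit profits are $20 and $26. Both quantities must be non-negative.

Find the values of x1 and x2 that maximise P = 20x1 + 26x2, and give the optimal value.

At the optimal vertex, 7x1 + 6x2 = 57 and 3x1 + 6x2 = 51.
Solving simultaneously gives x1 = 3/2, x2 = 31/4.

x1 = 3/2, x2 = 31/4, maximum P = 463/2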